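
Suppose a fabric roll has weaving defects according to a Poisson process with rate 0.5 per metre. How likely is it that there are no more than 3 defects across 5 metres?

0.7576

Over the interval, μ = 0.5 × 5 = 2.5 (5 metres).
P(N ≤ 3) = Σ_{j=0}^{3} e^(−μ) μ^j/j! ≈ 0.7576.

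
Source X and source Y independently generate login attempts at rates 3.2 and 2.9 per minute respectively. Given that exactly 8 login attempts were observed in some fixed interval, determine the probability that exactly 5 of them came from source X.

Given the total, each event is independently from source X with probability p = λ_X/(λ_X+λ_Y) = 3.2/6.1 ≈ 0.5246.
So K ~ Binomial(8, 3.2/6.1): P(K = 5) = C(8,5) · (3.2/6.1)^5 · (2.9/6.1)^3 ≈ 0.2391.

0.2391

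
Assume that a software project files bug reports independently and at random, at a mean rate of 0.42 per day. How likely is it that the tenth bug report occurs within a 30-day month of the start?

0.8061

Over the interval, μ = 0.42 × 30 = 12.6 (a 30-day month = 30 days).
The tenth arrival falls in the interval iff at least 10 events occur there: P(S_10 ≤ t) = P(N ≥ 10) = 1 − P(N ≤ 9) ≈ 0.8061.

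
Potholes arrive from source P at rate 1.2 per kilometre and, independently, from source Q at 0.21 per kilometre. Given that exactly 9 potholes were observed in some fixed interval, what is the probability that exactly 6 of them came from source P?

Given the total, each event is independently from source P with probability p = λ_P/(λ_P+λ_Q) = 1.2/1.41 ≈ 0.8511.
So K ~ Binomial(9, 1.2/1.41): P(K = 6) = C(9,6) · (1.2/1.41)^6 · (0.21/1.41)^3 ≈ 0.1055.

0.1055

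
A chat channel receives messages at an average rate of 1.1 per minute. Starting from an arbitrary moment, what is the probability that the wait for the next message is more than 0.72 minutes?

0.4529

The wait for the next event is exponential with rate λ = 1.1 per minute.
P(T > 0.72) = e^(−λt) = e^(−1.1 × 0.72) = e^(−0.792) ≈ 0.4529.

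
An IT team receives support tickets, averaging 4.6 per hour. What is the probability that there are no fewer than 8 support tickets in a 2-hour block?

0.6990

Over the interval, μ = 4.6 × 2 = 9.2 (a 2-hour block = 2 hours).
P(N ≥ 8) = 1 − P(N ≤ 7) = 1 − Σ_{j=0}^{7} e^(−μ) μ^j/j! ≈ 0.6990.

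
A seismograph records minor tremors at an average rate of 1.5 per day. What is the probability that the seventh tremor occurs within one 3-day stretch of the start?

0.1689

Over the interval, μ = 1.5 × 3 = 4.5 (a 3-day stretch = 3 days).
The seventh arrival falls in the interval iff at least 7 events occur there: P(S_7 ≤ t) = P(N ≥ 7) = 1 − P(N ≤ 6) ≈ 0.1689.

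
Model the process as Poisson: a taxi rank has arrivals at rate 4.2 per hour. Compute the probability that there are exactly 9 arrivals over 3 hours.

0.0744

Over the interval, μ = 4.2 × 3 = 12.6 (3 hours).
P(N = 9) = e^(−μ) μ^9/9! = e^(−12.6) · 12.6^9/362880 ≈ 0.0744.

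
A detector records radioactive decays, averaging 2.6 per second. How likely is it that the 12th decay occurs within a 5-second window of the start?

Over the interval, μ = 2.6 × 5 = 13 (a 5-second window = 5 seconds).
The 12th arrival falls in the interval iff at least 12 events occur there: P(S_12 ≤ t) = P(N ≥ 12) = 1 − P(N ≤ 11) ≈ 0.6468.

0.6468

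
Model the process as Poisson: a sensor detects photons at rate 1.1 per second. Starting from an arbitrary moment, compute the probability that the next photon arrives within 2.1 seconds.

0.9007

Inter-arrival times are exponential with rate λ = 1.1 per second.
P(T ≤ 2.1) = 1 − e^(−λt) = 1 − e^(−1.1 × 2.1) = 1 − e^(−2.31) ≈ 0.9007.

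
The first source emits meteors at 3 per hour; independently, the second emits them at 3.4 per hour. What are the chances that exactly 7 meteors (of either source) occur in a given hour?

Independent Poisson processes superpose: combined rate λ = 3 + 3.4 = 6.4 per hour.
So μ = 6.4.
P(N = 7) = e^(−6.4) · 6.4^7/7! ≈ 0.1450.

0.1450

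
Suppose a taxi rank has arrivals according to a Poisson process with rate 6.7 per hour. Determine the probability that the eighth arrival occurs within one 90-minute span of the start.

Over the interval, μ = 6.7 × 1.5 = 10.05 (a 90-minute span = 1.5 hours).
The eighth arrival falls in the interval iff at least 8 events occur there: P(S_8 ≤ t) = P(N ≥ 8) = 1 − P(N ≤ 7) ≈ 0.7842.

0.7842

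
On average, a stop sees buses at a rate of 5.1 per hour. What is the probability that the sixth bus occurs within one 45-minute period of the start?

Over the interval, μ = 5.1 × 0.75 = 3.825 (a 45-minute period = 0.75 hours).
The sixth arrival falls in the interval iff at least 6 events occur there: P(S_6 ≤ t) = P(N ≥ 6) = 1 − P(N ≤ 5) ≈ 0.1882.

0.1882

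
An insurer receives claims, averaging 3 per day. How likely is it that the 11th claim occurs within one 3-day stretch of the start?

Over the interval, μ = 3 × 3 = 9 (a 3-day stretch = 3 days).
The 11th arrival falls in the interval iff at least 11 events occur there: P(S_11 ≤ t) = P(N ≥ 11) = 1 − P(N ≤ 10) ≈ 0.2940.

0.2940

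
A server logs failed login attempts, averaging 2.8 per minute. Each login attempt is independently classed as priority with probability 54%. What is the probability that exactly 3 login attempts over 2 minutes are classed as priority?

0.2240

Thinning: the login attempts that are classed as priority themselves form a Poisson process with rate 0.54 × 2.8 = 1.512 per minute.
Over the interval, μ = 1.512 × 2 = 3.024 (2 minutes).
P(N = 3) = e^(−3.024) · 3.024^3/3! ≈ 0.2240.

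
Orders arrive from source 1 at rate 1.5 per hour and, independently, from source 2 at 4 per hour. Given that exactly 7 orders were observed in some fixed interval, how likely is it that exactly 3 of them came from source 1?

0.1986

Given the total, each event is independently from source 1 with probability p = λ_1/(λ_1+λ_2) = 1.5/5.5 ≈ 0.2727.
So K ~ Binomial(7, 1.5/5.5): P(K = 3) = C(7,3) · (1.5/5.5)^3 · (4/5.5)^4 ≈ 0.1986.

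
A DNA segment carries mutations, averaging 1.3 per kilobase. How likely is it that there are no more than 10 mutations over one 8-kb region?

Over the interval, μ = 1.3 × 8 = 10.4 (an 8-kb region = 8 kilobases).
P(N ≤ 10) = Σ_{j=0}^{10} e^(−μ) μ^j/j! ≈ 0.5331.

0.5331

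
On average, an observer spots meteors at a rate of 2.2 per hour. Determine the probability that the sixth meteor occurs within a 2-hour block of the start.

Over the interval, μ = 2.2 × 2 = 4.4 (a 2-hour block = 2 hours).
The sixth arrival falls in the interval iff at least 6 events occur there: P(S_6 ≤ t) = P(N ≥ 6) = 1 − P(N ≤ 5) ≈ 0.2801.

0.2801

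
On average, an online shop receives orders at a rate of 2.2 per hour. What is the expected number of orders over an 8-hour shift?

E[N] = λt = 2.2 × 8 = 17.6 (an 8-hour shift = 8 hours).

17.6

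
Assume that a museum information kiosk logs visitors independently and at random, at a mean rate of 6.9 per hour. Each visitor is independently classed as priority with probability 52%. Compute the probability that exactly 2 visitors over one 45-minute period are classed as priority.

Thinning: the visitors that are classed as priority themselves form a Poisson process with rate 0.52 × 6.9 = 3.588 per hour.
Over the interval, μ = 3.588 × 0.75 = 2.691 (a 45-minute period = 0.75 hours).
P(N = 2) = e^(−2.691) · 2.691^2/2! ≈ 0.2455.

0.2455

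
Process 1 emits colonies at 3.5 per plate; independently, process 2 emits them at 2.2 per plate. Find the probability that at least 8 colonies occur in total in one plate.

0.2159

Independent Poisson processes superpose: combined rate λ = 3.5 + 2.2 = 5.7 per plate.
So μ = 5.7.
P(N ≥ 8) = 1 − P(N ≤ 7) ≈ 0.2159.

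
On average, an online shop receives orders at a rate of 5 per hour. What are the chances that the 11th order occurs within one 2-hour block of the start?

Over the interval, μ = 5 × 2 = 10 (a 2-hour block = 2 hours).
The 11th arrival falls in the interval iff at least 11 events occur there: P(S_11 ≤ t) = P(N ≥ 11) = 1 − P(N ≤ 10) ≈ 0.4170.

0.4170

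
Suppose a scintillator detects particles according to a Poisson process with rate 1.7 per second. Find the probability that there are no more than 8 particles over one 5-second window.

Over the interval, μ = 1.7 × 5 = 8.5 (a 5-second window = 5 seconds).
P(N ≤ 8) = Σ_{j=0}^{8} e^(−μ) μ^j/j! ≈ 0.5231.

0.5231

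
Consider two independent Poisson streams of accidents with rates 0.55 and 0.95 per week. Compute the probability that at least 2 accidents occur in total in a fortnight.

Independent Poisson processes superpose: combined rate λ = 0.55 + 0.95 = 1.5 per week.
Over the interval, μ = 1.5 × 2 = 3 (a fortnight = 2 weeks).
P(N ≥ 2) = 1 − P(N ≤ 1) ≈ 0.8009.

0.8009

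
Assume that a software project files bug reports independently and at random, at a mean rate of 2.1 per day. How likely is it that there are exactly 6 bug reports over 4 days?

0.1097

Over the interval, μ = 2.1 × 4 = 8.4 (4 days).
P(N = 6) = e^(−μ) μ^6/6! = e^(−8.4) · 8.4^6/720 ≈ 0.1097.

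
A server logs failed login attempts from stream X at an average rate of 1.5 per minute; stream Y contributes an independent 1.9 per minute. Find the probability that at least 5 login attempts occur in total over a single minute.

0.2558

Independent Poisson processes superpose: combined rate λ = 1.5 + 1.9 = 3.4 per minute.
So μ = 3.4.
P(N ≥ 5) = 1 − P(N ≤ 4) ≈ 0.2558.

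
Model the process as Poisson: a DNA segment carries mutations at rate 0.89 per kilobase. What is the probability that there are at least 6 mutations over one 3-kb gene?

0.0544

Over the interval, μ = 0.89 × 3 = 2.67 (a 3-kb gene = 3 kilobases).
P(N ≥ 6) = 1 − P(N ≤ 5) = 1 − Σ_{j=0}^{5} e^(−μ) μ^j/j! ≈ 0.0544.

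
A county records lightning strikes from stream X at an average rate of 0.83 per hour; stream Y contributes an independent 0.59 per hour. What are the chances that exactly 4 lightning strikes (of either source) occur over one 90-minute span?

Independent Poisson processes superpose: combined rate λ = 0.83 + 0.59 = 1.42 per hour.
Over the interval, μ = 1.42 × 1.5 = 2.13 (a 90-minute span = 1.5 hours).
P(N = 4) = e^(−2.13) · 2.13^4/4! ≈ 0.1019.

0.1019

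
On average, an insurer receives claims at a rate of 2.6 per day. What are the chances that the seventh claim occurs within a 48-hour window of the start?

0.2676

Over the interval, μ = 2.6 × 2 = 5.2 (a 48-hour window = 2 days).
The seventh arrival falls in the interval iff at least 7 events occur there: P(S_7 ≤ t) = P(N ≥ 7) = 1 − P(N ≤ 6) ≈ 0.2676.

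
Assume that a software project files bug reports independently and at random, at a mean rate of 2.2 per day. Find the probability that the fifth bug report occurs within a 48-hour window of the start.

Over the interval, μ = 2.2 × 2 = 4.4 (a 48-hour window = 2 days).
The fifth arrival falls in the interval iff at least 5 events occur there: P(S_5 ≤ t) = P(N ≥ 5) = 1 − P(N ≤ 4) ≈ 0.4488.

0.4488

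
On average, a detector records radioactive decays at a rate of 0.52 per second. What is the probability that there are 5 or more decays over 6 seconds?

0.2053

Over the interval, μ = 0.52 × 6 = 3.12 (6 seconds).
P(N ≥ 5) = 1 − P(N ≤ 4) = 1 − Σ_{j=0}^{4} e^(−μ) μ^j/j! ≈ 0.2053.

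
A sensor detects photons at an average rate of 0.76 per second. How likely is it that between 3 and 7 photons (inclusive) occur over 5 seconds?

Over the interval, μ = 0.76 × 5 = 3.8 (5 seconds).
P(3 ≤ N ≤ 7) = Σ_{j=3}^{7} e^(−3.8) · 3.8^j/j! ≈ 0.6910.

0.6910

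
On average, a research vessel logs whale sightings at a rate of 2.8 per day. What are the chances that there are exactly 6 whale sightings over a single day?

With mean μ = 2.8 per day,
P(N = 6) = e^(−μ) μ^6/6! = e^(−2.8) · 2.8^6/720 ≈ 0.0407.

0.0407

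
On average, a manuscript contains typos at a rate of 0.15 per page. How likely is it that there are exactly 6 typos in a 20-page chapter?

Over the interval, μ = 0.15 × 20 = 3 (a 20-page chapter = 20 pages).
P(N = 6) = e^(−μ) μ^6/6! = e^(−3) · 3^6/720 ≈ 0.0504.

0.0504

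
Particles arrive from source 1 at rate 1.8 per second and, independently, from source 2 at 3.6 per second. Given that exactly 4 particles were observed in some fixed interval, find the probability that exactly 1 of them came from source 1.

0.3951

Given the total, each event is independently from source 1 with probability p = λ_1/(λ_1+λ_2) = 1.8/5.4 ≈ 0.3333.
So K ~ Binomial(4, 1.8/5.4): P(K = 1) = C(4,1) · (1.8/5.4)^1 · (3.6/5.4)^3 ≈ 0.3951.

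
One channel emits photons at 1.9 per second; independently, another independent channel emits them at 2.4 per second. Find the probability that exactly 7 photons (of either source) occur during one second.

0.0732

Independent Poisson processes superpose: combined rate λ = 1.9 + 2.4 = 4.3 per second.
So μ = 4.3.
P(N = 7) = e^(−4.3) · 4.3^7/7! ≈ 0.0732.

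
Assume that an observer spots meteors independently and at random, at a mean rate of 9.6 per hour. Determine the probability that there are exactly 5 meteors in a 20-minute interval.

0.1140

Over the interval, μ = 9.6 × 1/3 = 3.2 (a 20-minute interval = 1/3 hours).
P(N = 5) = e^(−μ) μ^5/5! = e^(−3.2) · 3.2^5/120 ≈ 0.1140.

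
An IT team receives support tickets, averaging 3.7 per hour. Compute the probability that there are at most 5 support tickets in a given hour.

With mean μ = 3.7 per hour,
P(N ≤ 5) = Σ_{j=0}^{5} e^(−μ) μ^j/j! ≈ 0.8301.

0.8301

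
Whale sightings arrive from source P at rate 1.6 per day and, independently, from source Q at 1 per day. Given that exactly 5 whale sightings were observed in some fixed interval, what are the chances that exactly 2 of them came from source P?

Given the total, each event is independently from source P with probability p = λ_P/(λ_P+λ_Q) = 1.6/2.6 ≈ 0.6154.
So K ~ Binomial(5, 1.6/2.6): P(K = 2) = C(5,2) · (1.6/2.6)^2 · (1/2.6)^3 ≈ 0.2155.

0.2155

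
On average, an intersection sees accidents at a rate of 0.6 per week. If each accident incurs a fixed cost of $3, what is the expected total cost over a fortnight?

$3.6

E[N] = 0.6 × 2 = 1.2 (a fortnight = 2 weeks); E[cost] = 1.2 × $3 = $3.6.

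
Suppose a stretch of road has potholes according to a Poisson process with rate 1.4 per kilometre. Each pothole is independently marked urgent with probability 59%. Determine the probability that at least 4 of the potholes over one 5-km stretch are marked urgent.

Thinning: the potholes that are marked urgent themselves form a Poisson process with rate 0.59 × 1.4 = 0.826 per kilometre.
Over the interval, μ = 0.826 × 5 = 4.13 (a 5-km stretch = 5 kilometres).
P(N ≥ 4) = 1 − P(N ≤ 3) ≈ 0.5915.

0.5915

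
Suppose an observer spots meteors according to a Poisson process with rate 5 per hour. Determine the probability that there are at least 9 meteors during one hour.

0.0681

With mean μ = 5 per hour,
P(N ≥ 9) = 1 − P(N ≤ 8) = 1 − Σ_{j=0}^{8} e^(−μ) μ^j/j! ≈ 0.0681.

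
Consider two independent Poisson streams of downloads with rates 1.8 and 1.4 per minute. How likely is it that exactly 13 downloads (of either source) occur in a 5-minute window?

0.0814

Independent Poisson processes superpose: combined rate λ = 1.8 + 1.4 = 3.2 per minute.
Over the interval, μ = 3.2 × 5 = 16 (a 5-minute window = 5 minutes).
P(N = 13) = e^(−16) · 16^13/13! ≈ 0.0814.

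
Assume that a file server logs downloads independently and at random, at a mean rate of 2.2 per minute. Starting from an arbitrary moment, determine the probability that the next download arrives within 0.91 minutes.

Inter-arrival times are exponential with rate λ = 2.2 per minute.
P(T ≤ 0.91) = 1 − e^(−λt) = 1 − e^(−2.2 × 0.91) = 1 − e^(−2.002) ≈ 0.8649.

0.8649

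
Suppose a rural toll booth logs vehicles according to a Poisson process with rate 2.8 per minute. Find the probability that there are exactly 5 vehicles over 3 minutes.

0.0784

Over the interval, μ = 2.8 × 3 = 8.4 (3 minutes).
P(N = 5) = e^(−μ) μ^5/5! = e^(−8.4) · 8.4^5/120 ≈ 0.0784.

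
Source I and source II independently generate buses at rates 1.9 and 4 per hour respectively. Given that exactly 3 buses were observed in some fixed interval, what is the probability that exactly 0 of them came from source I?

Given the total, each event is independently from source I with probability p = λ_I/(λ_I+λ_II) = 1.9/5.9 ≈ 0.3220.
So K ~ Binomial(3, 1.9/5.9): P(K = 0) = C(3,0) · (1.9/5.9)^0 · (4/5.9)^3 ≈ 0.3116.

0.3116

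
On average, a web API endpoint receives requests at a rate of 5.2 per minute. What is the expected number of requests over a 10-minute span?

52

E[N] = λt = 5.2 × 10 = 52 (a 10-minute span = 10 minutes).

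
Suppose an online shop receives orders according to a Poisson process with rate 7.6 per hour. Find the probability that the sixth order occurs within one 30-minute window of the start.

Over the interval, μ = 7.6 × 0.5 = 3.8 (a 30-minute window = 0.5 hours).
The sixth arrival falls in the interval iff at least 6 events occur there: P(S_6 ≤ t) = P(N ≥ 6) = 1 − P(N ≤ 5) ≈ 0.1844.

0.1844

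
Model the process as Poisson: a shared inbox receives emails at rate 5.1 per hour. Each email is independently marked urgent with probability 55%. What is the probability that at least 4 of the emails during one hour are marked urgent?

Thinning: the emails that are marked urgent themselves form a Poisson process with rate 0.55 × 5.1 = 2.805 per hour.
So μ = 2.805.
P(N ≥ 4) = 1 − P(N ≤ 3) ≈ 0.3092.

0.3092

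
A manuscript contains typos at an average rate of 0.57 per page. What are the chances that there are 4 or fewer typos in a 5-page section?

0.8398

Over the interval, μ = 0.57 × 5 = 2.85 (a 5-page section = 5 pages).
P(N ≤ 4) = Σ_{j=0}^{4} e^(−μ) μ^j/j! ≈ 0.8398.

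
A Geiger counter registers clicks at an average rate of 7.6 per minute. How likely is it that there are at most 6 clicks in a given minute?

With mean μ = 7.6 per minute,
P(N ≤ 6) = Σ_{j=0}^{6} e^(−μ) μ^j/j! ≈ 0.3646.

0.3646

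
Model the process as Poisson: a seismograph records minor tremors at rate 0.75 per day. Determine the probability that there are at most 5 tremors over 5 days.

0.8229

Over the interval, μ = 0.75 × 5 = 3.75 (5 days).
P(N ≤ 5) = Σ_{j=0}^{5} e^(−μ) μ^j/j! ≈ 0.8229.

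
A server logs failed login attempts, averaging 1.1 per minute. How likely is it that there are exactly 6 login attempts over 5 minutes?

Over the interval, μ = 1.1 × 5 = 5.5 (5 minutes).
P(N = 6) = e^(−μ) μ^6/6! = e^(−5.5) · 5.5^6/720 ≈ 0.1571.

0.1571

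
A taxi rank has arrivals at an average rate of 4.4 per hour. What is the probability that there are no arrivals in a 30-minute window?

Over the interval, μ = 4.4 × 0.5 = 2.2 (a 30-minute window = 0.5 hours).
P(N = 0) = e^(−μ) μ^0/0! = e^(−2.2) · 2.2^0/1 ≈ 0.1108.

0.1108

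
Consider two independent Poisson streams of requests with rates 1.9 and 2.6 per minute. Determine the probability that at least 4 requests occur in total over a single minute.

Independent Poisson processes superpose: combined rate λ = 1.9 + 2.6 = 4.5 per minute.
So μ = 4.5.
P(N ≥ 4) = 1 − P(N ≤ 3) ≈ 0.6577.

0.6577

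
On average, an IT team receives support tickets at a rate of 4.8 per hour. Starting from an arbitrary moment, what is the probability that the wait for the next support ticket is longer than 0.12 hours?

0.5621

The wait for the next event is exponential with rate λ = 4.8 per hour.
P(T > 0.12) = e^(−λt) = e^(−4.8 × 0.12) = e^(−0.576) ≈ 0.5621.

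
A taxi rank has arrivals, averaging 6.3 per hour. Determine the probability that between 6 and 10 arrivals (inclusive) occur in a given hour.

0.5449

With mean μ = 6.3 per hour,
P(6 ≤ N ≤ 10) = Σ_{j=6}^{10} e^(−6.3) · 6.3^j/j! ≈ 0.5449.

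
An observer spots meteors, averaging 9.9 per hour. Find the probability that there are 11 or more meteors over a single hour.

0.4045

With mean μ = 9.9 per hour,
P(N ≥ 11) = 1 − P(N ≤ 10) = 1 − Σ_{j=0}^{10} e^(−μ) μ^j/j! ≈ 0.4045.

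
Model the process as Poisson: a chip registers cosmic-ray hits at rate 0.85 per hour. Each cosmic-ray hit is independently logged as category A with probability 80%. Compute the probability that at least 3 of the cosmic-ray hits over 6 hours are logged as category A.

0.7734

Thinning: the cosmic-ray hits that are logged as category A themselves form a Poisson process with rate 0.8 × 0.85 = 0.68 per hour.
Over the interval, μ = 0.68 × 6 = 4.08 (6 hours).
P(N ≥ 3) = 1 − P(N ≤ 2) ≈ 0.7734.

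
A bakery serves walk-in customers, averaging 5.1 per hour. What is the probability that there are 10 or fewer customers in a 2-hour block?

0.5580

Over the interval, μ = 5.1 × 2 = 10.2 (a 2-hour block = 2 hours).
P(N ≤ 10) = Σ_{j=0}^{10} e^(−μ) μ^j/j! ≈ 0.5580.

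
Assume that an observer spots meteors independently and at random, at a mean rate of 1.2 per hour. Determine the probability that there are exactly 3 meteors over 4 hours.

0.1517

Over the interval, μ = 1.2 × 4 = 4.8 (4 hours).
P(N = 3) = e^(−μ) μ^3/3! = e^(−4.8) · 4.8^3/6 ≈ 0.1517.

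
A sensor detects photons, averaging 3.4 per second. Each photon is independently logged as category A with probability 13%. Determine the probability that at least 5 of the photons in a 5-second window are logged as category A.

Thinning: the photons that are logged as category A themselves form a Poisson process with rate 0.13 × 3.4 = 0.442 per second.
Over the interval, μ = 0.442 × 5 = 2.21 (a 5-second window = 5 seconds).
P(N ≥ 5) = 1 − P(N ≤ 4) ≈ 0.0736.

0.0736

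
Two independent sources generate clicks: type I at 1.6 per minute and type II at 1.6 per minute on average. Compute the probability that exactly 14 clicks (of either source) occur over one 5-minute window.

Independent Poisson processes superpose: combined rate λ = 1.6 + 1.6 = 3.2 per minute.
Over the interval, μ = 3.2 × 5 = 16 (a 5-minute window = 5 minutes).
P(N = 14) = e^(−16) · 16^14/14! ≈ 0.0930.

0.0930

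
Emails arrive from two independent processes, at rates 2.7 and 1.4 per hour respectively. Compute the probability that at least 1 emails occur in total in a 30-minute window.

0.8713

Independent Poisson processes superpose: combined rate λ = 2.7 + 1.4 = 4.1 per hour.
Over the interval, μ = 4.1 × 0.5 = 2.05 (a 30-minute window = 0.5 hours).
P(N ≥ 1) = 1 − P(N ≤ 0) ≈ 0.8713.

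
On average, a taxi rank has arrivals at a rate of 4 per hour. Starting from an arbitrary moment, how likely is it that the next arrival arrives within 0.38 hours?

0.7813

Inter-arrival times are exponential with rate λ = 4 per hour.
P(T ≤ 0.38) = 1 − e^(−λt) = 1 − e^(−4 × 0.38) = 1 − e^(−1.52) ≈ 0.7813.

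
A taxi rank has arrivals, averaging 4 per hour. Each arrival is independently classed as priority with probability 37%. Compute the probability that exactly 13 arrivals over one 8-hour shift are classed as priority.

0.1041

Thinning: the arrivals that are classed as priority themselves form a Poisson process with rate 0.37 × 4 = 1.48 per hour.
Over the interval, μ = 1.48 × 8 = 11.84 (an 8-hour shift = 8 hours).
P(N = 13) = e^(−11.84) · 11.84^13/13! ≈ 0.1041.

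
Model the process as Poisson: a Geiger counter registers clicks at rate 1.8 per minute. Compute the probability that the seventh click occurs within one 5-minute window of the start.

Over the interval, μ = 1.8 × 5 = 9 (a 5-minute window = 5 minutes).
The seventh arrival falls in the interval iff at least 7 events occur there: P(S_7 ≤ t) = P(N ≥ 7) = 1 − P(N ≤ 6) ≈ 0.7932.

0.7932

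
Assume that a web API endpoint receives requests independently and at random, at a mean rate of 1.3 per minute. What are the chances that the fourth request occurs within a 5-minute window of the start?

0.8882

Over the interval, μ = 1.3 × 5 = 6.5 (a 5-minute window = 5 minutes).
The fourth arrival falls in the interval iff at least 4 events occur there: P(S_4 ≤ t) = P(N ≥ 4) = 1 − P(N ≤ 3) ≈ 0.8882.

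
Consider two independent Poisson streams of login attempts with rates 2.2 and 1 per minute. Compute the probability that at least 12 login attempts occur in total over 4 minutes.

Independent Poisson processes superpose: combined rate λ = 2.2 + 1 = 3.2 per minute.
Over the interval, μ = 3.2 × 4 = 12.8 (4 minutes).
P(N ≥ 12) = 1 − P(N ≤ 11) ≈ 0.6262.

0.6262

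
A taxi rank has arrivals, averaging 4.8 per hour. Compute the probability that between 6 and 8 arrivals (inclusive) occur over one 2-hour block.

Over the interval, μ = 4.8 × 2 = 9.6 (a 2-hour block = 2 hours).
P(6 ≤ N ≤ 8) = Σ_{j=6}^{8} e^(−9.6) · 9.6^j/j! ≈ 0.2958.

0.2958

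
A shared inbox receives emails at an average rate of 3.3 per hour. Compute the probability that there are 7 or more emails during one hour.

With mean μ = 3.3 per hour,
P(N ≥ 7) = 1 − P(N ≤ 6) = 1 − Σ_{j=0}^{6} e^(−μ) μ^j/j! ≈ 0.0510.

0.0510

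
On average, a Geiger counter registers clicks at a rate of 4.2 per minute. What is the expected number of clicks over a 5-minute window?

21

E[N] = λt = 4.2 × 5 = 21 (a 5-minute window = 5 minutes).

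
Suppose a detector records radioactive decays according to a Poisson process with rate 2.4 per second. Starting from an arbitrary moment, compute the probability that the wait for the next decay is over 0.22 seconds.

The wait for the next event is exponential with rate λ = 2.4 per second.
P(T > 0.22) = e^(−λt) = e^(−2.4 × 0.22) = e^(−0.528) ≈ 0.5898.

0.5898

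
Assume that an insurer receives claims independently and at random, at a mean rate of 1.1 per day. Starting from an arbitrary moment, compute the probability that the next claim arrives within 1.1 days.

Inter-arrival times are exponential with rate λ = 1.1 per day.
P(T ≤ 1.1) = 1 − e^(−λt) = 1 − e^(−1.1 × 1.1) = 1 − e^(−1.21) ≈ 0.7018.

0.7018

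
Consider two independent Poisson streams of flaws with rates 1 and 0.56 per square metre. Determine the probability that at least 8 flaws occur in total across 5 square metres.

0.5188

Independent Poisson processes superpose: combined rate λ = 1 + 0.56 = 1.56 per square metre.
Over the interval, μ = 1.56 × 5 = 7.8 (5 square metres).
P(N ≥ 8) = 1 − P(N ≤ 7) ≈ 0.5188.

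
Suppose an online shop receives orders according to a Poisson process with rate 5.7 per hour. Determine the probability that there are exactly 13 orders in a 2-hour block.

0.0987

Over the interval, μ = 5.7 × 2 = 11.4 (a 2-hour block = 2 hours).
P(N = 13) = e^(−μ) μ^13/13! = e^(−11.4) · 11.4^13/6227020800 ≈ 0.0987.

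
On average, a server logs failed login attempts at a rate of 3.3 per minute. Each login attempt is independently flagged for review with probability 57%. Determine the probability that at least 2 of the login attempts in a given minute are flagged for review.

Thinning: the login attempts that are flagged for review themselves form a Poisson process with rate 0.57 × 3.3 = 1.881 per minute.
So μ = 1.881.
P(N ≥ 2) = 1 − P(N ≤ 1) ≈ 0.5608.

0.5608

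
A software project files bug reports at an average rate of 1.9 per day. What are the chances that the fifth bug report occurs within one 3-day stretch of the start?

0.6728

Over the interval, μ = 1.9 × 3 = 5.7 (a 3-day stretch = 3 days).
The fifth arrival falls in the interval iff at least 5 events occur there: P(S_5 ≤ t) = P(N ≥ 5) = 1 − P(N ≤ 4) ≈ 0.6728.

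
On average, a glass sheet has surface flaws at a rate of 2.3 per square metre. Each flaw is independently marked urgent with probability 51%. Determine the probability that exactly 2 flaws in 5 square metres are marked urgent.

0.0488

Thinning: the flaws that are marked urgent themselves form a Poisson process with rate 0.51 × 2.3 = 1.173 per square metre.
Over the interval, μ = 1.173 × 5 = 5.865 (5 square metres).
P(N = 2) = e^(−5.865) · 5.865^2/2! ≈ 0.0488.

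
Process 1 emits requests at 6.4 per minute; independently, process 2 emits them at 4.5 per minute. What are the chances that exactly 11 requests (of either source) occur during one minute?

0.1193

Independent Poisson processes superpose: combined rate λ = 6.4 + 4.5 = 10.9 per minute.
So μ = 10.9.
P(N = 11) = e^(−10.9) · 10.9^11/11! ≈ 0.1193.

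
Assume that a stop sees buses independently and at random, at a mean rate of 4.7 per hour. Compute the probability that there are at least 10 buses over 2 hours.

Over the interval, μ = 4.7 × 2 = 9.4 (2 hours).
P(N ≥ 10) = 1 − P(N ≤ 9) = 1 − Σ_{j=0}^{9} e^(−μ) μ^j/j! ≈ 0.4651.

0.4651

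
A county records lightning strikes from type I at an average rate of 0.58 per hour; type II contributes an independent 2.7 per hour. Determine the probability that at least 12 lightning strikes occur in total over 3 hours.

Independent Poisson processes superpose: combined rate λ = 0.58 + 2.7 = 3.28 per hour.
Over the interval, μ = 3.28 × 3 = 9.84 (3 hours).
P(N ≥ 12) = 1 − P(N ≤ 11) ≈ 0.2852.

0.2852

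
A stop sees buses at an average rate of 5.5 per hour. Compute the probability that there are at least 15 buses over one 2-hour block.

Over the interval, μ = 5.5 × 2 = 11 (a 2-hour block = 2 hours).
P(N ≥ 15) = 1 − P(N ≤ 14) = 1 − Σ_{j=0}^{14} e^(−μ) μ^j/j! ≈ 0.1460.

0.1460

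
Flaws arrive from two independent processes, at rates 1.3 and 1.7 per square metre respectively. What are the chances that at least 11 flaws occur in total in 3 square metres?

0.2940

Independent Poisson processes superpose: combined rate λ = 1.3 + 1.7 = 3 per square metre.
Over the interval, μ = 3 × 3 = 9 (3 square metres).
P(N ≥ 11) = 1 − P(N ≤ 10) ≈ 0.2940.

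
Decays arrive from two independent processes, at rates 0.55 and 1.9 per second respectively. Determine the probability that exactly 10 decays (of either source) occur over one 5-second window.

0.1003

Independent Poisson processes superpose: combined rate λ = 0.55 + 1.9 = 2.45 per second.
Over the interval, μ = 2.45 × 5 = 12.25 (a 5-second window = 5 seconds).
P(N = 10) = e^(−12.25) · 12.25^10/10! ≈ 0.1003.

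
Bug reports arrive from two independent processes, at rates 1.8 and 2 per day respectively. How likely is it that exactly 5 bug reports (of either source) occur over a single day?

Independent Poisson processes superpose: combined rate λ = 1.8 + 2 = 3.8 per day.
So μ = 3.8.
P(N = 5) = e^(−3.8) · 3.8^5/5! ≈ 0.1477.

0.1477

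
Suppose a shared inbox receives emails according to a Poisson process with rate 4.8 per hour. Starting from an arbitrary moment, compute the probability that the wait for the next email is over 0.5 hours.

The wait for the next event is exponential with rate λ = 4.8 per hour.
P(T > 0.5) = e^(−λt) = e^(−4.8 × 0.5) = e^(−2.4) ≈ 0.0907.

0.0907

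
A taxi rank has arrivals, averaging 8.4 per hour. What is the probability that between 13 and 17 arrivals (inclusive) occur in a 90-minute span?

Over the interval, μ = 8.4 × 1.5 = 12.6 (a 90-minute span = 1.5 hours).
P(13 ≤ N ≤ 17) = Σ_{j=13}^{17} e^(−12.6) · 12.6^j/j! ≈ 0.4034.

0.4034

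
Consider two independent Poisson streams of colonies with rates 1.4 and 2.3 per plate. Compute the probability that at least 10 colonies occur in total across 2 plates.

Independent Poisson processes superpose: combined rate λ = 1.4 + 2.3 = 3.7 per plate.
Over the interval, μ = 3.7 × 2 = 7.4 (2 plates).
P(N ≥ 10) = 1 − P(N ≤ 9) ≈ 0.2123.

0.2123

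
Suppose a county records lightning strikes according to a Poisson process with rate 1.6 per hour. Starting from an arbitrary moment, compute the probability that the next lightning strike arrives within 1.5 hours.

0.9093

Inter-arrival times are exponential with rate λ = 1.6 per hour.
P(T ≤ 1.5) = 1 − e^(−λt) = 1 − e^(−1.6 × 1.5) = 1 − e^(−2.4) ≈ 0.9093.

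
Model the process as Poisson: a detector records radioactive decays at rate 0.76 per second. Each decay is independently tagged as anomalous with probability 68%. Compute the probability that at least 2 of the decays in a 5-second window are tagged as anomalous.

Thinning: the decays that are tagged as anomalous themselves form a Poisson process with rate 0.68 × 0.76 = 0.5168 per second.
Over the interval, μ = 0.5168 × 5 = 2.584 (a 5-second window = 5 seconds).
P(N ≥ 2) = 1 − P(N ≤ 1) ≈ 0.7295.

0.7295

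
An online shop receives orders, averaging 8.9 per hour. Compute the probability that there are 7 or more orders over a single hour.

0.7840

With mean μ = 8.9 per hour,
P(N ≥ 7) = 1 − P(N ≤ 6) = 1 − Σ_{j=0}^{6} e^(−μ) μ^j/j! ≈ 0.7840.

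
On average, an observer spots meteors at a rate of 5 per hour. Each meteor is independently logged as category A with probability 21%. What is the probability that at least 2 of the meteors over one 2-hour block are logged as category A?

Thinning: the meteors that are logged as category A themselves form a Poisson process with rate 0.21 × 5 = 1.05 per hour.
Over the interval, μ = 1.05 × 2 = 2.1 (a 2-hour block = 2 hours).
P(N ≥ 2) = 1 − P(N ≤ 1) ≈ 0.6204.

0.6204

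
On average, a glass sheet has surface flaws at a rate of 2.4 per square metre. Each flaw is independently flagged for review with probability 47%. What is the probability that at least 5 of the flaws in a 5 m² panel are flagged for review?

0.6639

Thinning: the flaws that are flagged for review themselves form a Poisson process with rate 0.47 × 2.4 = 1.128 per square metre.
Over the interval, μ = 1.128 × 5 = 5.64 (a 5 m² panel = 5 square metres).
P(N ≥ 5) = 1 − P(N ≤ 4) ≈ 0.6639.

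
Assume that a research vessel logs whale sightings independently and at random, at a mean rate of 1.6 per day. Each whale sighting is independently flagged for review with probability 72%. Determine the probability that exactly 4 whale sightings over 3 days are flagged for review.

0.1876

Thinning: the whale sightings that are flagged for review themselves form a Poisson process with rate 0.72 × 1.6 = 1.152 per day.
Over the interval, μ = 1.152 × 3 = 3.456 (3 days).
P(N = 4) = e^(−3.456) · 3.456^4/4! ≈ 0.1876.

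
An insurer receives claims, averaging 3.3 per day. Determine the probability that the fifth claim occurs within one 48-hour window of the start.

0.7873

Over the interval, μ = 3.3 × 2 = 6.6 (a 48-hour window = 2 days).
The fifth arrival falls in the interval iff at least 5 events occur there: P(S_5 ≤ t) = P(N ≥ 5) = 1 − P(N ≤ 4) ≈ 0.7873.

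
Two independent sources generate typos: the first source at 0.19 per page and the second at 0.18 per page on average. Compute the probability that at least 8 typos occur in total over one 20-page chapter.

Independent Poisson processes superpose: combined rate λ = 0.19 + 0.18 = 0.37 per page.
Over the interval, μ = 0.37 × 20 = 7.4 (a 20-page chapter = 20 pages).
P(N ≥ 8) = 1 − P(N ≤ 7) ≈ 0.4607.

0.4607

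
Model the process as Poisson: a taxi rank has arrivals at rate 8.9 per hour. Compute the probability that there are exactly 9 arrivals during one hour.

With mean μ = 8.9 per hour,
P(N = 9) = e^(−μ) μ^9/9! = e^(−8.9) · 8.9^9/362880 ≈ 0.1317.

0.1317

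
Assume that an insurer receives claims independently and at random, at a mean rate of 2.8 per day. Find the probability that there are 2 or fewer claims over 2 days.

0.0824

Over the interval, μ = 2.8 × 2 = 5.6 (2 days).
P(N ≤ 2) = Σ_{j=0}^{2} e^(−μ) μ^j/j! ≈ 0.0824.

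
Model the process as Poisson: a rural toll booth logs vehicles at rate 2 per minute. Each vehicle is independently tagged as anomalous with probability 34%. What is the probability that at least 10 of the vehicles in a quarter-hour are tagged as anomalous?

0.5668

Thinning: the vehicles that are tagged as anomalous themselves form a Poisson process with rate 0.34 × 2 = 0.68 per minute.
Over the interval, μ = 0.68 × 15 = 10.2 (a quarter-hour = 15 minutes).
P(N ≥ 10) = 1 − P(N ≤ 9) ≈ 0.5668.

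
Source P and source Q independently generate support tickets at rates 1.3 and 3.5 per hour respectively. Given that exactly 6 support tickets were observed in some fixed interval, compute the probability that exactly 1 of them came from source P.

Given the total, each event is independently from source P with probability p = λ_P/(λ_P+λ_Q) = 1.3/4.8 ≈ 0.2708.
So K ~ Binomial(6, 1.3/4.8): P(K = 1) = C(6,1) · (1.3/4.8)^1 · (3.5/4.8)^5 ≈ 0.3350.

0.3350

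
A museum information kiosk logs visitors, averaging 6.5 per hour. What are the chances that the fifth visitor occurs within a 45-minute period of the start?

0.5373

Over the interval, μ = 6.5 × 0.75 = 4.875 (a 45-minute period = 0.75 hours).
The fifth arrival falls in the interval iff at least 5 events occur there: P(S_5 ≤ t) = P(N ≥ 5) = 1 − P(N ≤ 4) ≈ 0.5373.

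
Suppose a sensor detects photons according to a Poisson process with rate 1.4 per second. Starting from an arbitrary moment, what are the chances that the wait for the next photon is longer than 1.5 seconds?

The wait for the next event is exponential with rate λ = 1.4 per second.
P(T > 1.5) = e^(−λt) = e^(−1.4 × 1.5) = e^(−2.1) ≈ 0.1225.

0.1225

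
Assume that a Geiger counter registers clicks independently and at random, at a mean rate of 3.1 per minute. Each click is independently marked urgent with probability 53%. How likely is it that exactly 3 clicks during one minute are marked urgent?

0.1430

Thinning: the clicks that are marked urgent themselves form a Poisson process with rate 0.53 × 3.1 = 1.643 per minute.
So μ = 1.643.
P(N = 3) = e^(−1.643) · 1.643^3/3! ≈ 0.1430.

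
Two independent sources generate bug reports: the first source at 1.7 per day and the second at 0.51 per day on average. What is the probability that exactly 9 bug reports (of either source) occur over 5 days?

Independent Poisson processes superpose: combined rate λ = 1.7 + 0.51 = 2.21 per day.
Over the interval, μ = 2.21 × 5 = 11.05 (5 days).
P(N = 9) = e^(−11.05) · 11.05^9/9! ≈ 0.1075.

0.1075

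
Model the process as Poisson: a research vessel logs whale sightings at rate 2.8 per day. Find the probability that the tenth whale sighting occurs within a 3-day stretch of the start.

Over the interval, μ = 2.8 × 3 = 8.4 (a 3-day stretch = 3 days).
The tenth arrival falls in the interval iff at least 10 events occur there: P(S_10 ≤ t) = P(N ≥ 10) = 1 − P(N ≤ 9) ≈ 0.3341.

0.3341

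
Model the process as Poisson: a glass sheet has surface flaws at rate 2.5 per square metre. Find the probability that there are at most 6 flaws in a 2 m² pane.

0.7622

Over the interval, μ = 2.5 × 2 = 5 (a 2 m² pane = 2 square metres).
P(N ≤ 6) = Σ_{j=0}^{6} e^(−μ) μ^j/j! ≈ 0.7622.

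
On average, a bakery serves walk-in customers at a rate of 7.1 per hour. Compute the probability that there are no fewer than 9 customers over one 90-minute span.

Over the interval, μ = 7.1 × 1.5 = 10.65 (a 90-minute span = 1.5 hours).
P(N ≥ 9) = 1 − P(N ≤ 8) = 1 − Σ_{j=0}^{8} e^(−μ) μ^j/j! ≈ 0.7355.

0.7355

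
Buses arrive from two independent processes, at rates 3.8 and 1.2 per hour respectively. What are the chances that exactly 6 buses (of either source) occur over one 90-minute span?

Independent Poisson processes superpose: combined rate λ = 3.8 + 1.2 = 5 per hour.
Over the interval, μ = 5 × 1.5 = 7.5 (a 90-minute span = 1.5 hours).
P(N = 6) = e^(−7.5) · 7.5^6/6! ≈ 0.1367.

0.1367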